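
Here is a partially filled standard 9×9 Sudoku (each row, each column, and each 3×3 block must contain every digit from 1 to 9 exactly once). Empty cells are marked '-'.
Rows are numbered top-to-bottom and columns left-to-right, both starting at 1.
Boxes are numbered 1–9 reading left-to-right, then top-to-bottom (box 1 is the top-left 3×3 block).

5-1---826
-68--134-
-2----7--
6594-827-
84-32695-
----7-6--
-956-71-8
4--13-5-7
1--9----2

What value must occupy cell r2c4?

2

Cell r2c4 itself could take any of {2, 5, 7} by direct elimination.
Consider where 2 can go in box 2.
r1c4 is out (row 1 already has a 2). r1c5 is out (row 1 already has a 2). r1c6 is out (row 1 already has a 2). r2c5 is out (column 5 already has a 2). The remaining empty cells in box 2 are similarly blocked.
So the only cell in box 2 that can hold 2 is r2c4.
Therefore r2c4 = 2.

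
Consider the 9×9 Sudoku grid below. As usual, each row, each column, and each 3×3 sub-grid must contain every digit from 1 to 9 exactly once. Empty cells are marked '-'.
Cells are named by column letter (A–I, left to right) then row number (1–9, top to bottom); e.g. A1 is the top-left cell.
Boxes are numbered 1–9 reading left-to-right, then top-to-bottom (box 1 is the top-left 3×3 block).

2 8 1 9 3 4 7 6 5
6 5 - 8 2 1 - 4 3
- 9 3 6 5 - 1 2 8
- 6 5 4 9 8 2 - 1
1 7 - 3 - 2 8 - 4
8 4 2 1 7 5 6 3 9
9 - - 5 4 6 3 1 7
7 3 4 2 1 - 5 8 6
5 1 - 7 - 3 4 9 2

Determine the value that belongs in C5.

9

Row 5 already contains {1, 2, 3, 4, 7, 8}.
Column C already contains {1, 2, 3, 4, 5}.
Its 3×3 block (box 4) already contains {1, 2, 4, 5, 6, 7, 8}.
The only value from 1–9 not eliminated is 9, so C5 = 9.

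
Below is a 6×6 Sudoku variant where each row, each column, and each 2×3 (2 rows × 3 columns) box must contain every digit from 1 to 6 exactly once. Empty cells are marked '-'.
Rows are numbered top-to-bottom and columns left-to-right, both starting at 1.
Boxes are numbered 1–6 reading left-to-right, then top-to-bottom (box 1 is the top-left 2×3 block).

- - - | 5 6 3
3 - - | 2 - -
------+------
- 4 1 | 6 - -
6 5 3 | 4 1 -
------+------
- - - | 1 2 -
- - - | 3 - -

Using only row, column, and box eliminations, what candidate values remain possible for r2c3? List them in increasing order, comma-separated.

4,5,6

Row 2 already contains {2, 3}.
Column 3 already contains {1, 3}.
Its 2×3 block (box 1) already contains {3}.
Removing those from 1–6 leaves {4, 5, 6} as the candidates for r2c3.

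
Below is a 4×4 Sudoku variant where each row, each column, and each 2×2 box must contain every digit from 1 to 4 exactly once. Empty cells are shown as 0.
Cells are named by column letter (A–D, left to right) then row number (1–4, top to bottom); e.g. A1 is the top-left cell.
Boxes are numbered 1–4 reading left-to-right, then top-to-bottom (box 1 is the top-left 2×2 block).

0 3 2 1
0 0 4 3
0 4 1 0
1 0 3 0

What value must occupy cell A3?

Cell A3 itself could take any of {2, 3} by direct elimination.
Consider where 3 can go in column A.
A1 is out (row 1 already has a 3).
A2 is out (row 2 already has a 3).
So the only cell in column A that can hold 3 is A3.
Therefore A3 = 3.

3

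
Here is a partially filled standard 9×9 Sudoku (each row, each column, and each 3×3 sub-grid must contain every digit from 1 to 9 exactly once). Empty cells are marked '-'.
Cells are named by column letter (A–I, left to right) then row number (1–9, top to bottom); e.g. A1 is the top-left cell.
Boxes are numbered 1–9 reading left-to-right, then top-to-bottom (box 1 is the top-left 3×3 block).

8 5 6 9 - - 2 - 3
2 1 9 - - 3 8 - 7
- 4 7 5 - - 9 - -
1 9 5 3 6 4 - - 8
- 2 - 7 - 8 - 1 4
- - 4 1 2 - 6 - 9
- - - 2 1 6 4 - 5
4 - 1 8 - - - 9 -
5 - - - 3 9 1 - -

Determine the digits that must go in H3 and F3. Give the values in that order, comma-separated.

For H3:
  Row 3 already contains {4, 5, 7, 9}.
  Column H already contains {1, 9}.
  Its 3×3 block (box 3) already contains {2, 3, 7, 8, 9}.
  The only value from 1–9 not eliminated is 6, so H3 = 6.
For F3:
  Consider where 2 can go in box 2.
  E1 is out (row 1 already has a 2).
  F1 is out (row 1 already has a 2).
  D2 is out (row 2 already has a 2).
  E2 is out (row 2 already has a 2).
  E3 is out (column E already has a 2).
  So the only cell in box 2 that can hold 2 is F3.
  So F3 = 2.

6,2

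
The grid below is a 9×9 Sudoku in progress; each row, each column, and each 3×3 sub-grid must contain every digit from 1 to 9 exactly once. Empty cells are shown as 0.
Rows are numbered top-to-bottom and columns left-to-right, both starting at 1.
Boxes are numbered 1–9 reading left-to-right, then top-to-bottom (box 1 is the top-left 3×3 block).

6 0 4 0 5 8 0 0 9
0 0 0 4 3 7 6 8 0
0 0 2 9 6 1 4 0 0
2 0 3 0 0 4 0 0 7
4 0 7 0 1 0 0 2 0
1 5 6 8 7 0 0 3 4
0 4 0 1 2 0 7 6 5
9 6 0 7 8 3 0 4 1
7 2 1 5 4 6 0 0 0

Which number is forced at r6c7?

Row 6 already contains {1, 3, 4, 5, 6, 7, 8}.
Column 7 already contains {4, 6, 7}.
Its 3×3 block (box 6) already contains {2, 3, 4, 7}.
The only value from 1–9 not eliminated is 9, so r6c7 = 9.

9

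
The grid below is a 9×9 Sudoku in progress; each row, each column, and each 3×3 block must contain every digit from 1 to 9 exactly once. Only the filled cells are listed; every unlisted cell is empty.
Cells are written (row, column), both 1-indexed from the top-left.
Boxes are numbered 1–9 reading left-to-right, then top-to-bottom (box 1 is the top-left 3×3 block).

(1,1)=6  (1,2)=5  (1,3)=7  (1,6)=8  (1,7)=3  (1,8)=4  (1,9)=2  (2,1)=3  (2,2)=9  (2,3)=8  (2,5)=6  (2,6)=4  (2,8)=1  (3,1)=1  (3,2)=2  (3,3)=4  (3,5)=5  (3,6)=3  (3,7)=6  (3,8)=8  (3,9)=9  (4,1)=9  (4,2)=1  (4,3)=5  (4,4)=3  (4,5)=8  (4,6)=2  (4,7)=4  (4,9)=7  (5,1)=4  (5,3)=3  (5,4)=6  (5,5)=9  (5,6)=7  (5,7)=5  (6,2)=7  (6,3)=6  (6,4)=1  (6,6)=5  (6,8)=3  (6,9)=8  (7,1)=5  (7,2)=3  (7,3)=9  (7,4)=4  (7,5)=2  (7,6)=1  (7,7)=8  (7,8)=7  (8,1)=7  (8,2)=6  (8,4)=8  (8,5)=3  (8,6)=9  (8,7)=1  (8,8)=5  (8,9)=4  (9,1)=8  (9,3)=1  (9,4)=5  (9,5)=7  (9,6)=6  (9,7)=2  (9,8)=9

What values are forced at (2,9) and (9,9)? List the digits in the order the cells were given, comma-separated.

5,3

For (2,9):
  Row 2 already contains {1, 3, 4, 6, 8, 9}.
  Column 9 already contains {2, 4, 7, 8, 9}.
  Its 3×3 block (box 3) already contains {1, 2, 3, 4, 6, 8, 9}.
  The only value from 1–9 not eliminated is 5, so (2,9) = 5.
For (9,9):
  Row 9 already contains {1, 2, 5, 6, 7, 8, 9}.
  Column 9 already contains {2, 4, 7, 8, 9}.
  Its 3×3 block (box 9) already contains {1, 2, 4, 5, 7, 8, 9}.
  The only value from 1–9 not eliminated is 3, so (9,9) = 3.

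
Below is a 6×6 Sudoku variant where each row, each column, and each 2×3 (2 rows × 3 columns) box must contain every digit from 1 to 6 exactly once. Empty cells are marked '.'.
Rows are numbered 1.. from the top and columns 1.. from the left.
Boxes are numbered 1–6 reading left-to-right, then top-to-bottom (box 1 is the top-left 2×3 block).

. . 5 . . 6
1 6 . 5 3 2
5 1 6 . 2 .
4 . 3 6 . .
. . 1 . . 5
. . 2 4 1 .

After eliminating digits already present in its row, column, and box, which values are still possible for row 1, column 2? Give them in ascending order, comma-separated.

2,3,4

Row 1 already contains {5, 6}.
Column 2 already contains {1, 6}.
Its 2×3 block (box 1) already contains {1, 5, 6}.
Removing those from 1–6 leaves {2, 3, 4} as the candidates for row 1, column 2.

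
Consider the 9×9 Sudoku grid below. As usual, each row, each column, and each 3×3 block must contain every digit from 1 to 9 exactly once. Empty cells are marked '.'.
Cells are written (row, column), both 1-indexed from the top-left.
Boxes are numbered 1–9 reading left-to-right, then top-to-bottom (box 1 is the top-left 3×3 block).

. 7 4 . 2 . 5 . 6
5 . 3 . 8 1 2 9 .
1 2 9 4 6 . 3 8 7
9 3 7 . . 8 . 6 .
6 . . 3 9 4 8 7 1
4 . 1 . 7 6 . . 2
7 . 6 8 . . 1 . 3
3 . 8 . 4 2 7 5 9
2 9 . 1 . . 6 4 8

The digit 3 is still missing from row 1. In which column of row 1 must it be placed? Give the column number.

Consider where 3 can go in row 1.
(1,1) is out (column 1 already has a 3).
(1,4) is out (column 4 already has a 3).
(1,8) is out (box 3 already has a 3).
So the only cell in row 1 that can hold 3 is (1,6).
That is column 6.

6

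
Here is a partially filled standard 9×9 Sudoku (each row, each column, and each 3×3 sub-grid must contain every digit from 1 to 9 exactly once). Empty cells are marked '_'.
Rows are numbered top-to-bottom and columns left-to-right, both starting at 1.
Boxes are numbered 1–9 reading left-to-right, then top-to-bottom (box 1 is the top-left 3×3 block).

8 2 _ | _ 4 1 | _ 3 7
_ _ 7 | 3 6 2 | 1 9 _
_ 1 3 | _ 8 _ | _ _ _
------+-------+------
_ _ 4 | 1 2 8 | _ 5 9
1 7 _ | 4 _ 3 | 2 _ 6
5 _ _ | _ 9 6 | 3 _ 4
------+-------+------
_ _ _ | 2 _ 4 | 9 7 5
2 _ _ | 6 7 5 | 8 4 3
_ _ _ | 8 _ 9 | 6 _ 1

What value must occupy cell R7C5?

Cell R7C5 itself could take any of {1, 3} by direct elimination.
Consider where 1 can go in column 5.
R5C5 is out (row 5 already has a 1).
R9C5 is out (row 9 already has a 1).
So the only cell in column 5 that can hold 1 is R7C5.
Therefore R7C5 = 1.

1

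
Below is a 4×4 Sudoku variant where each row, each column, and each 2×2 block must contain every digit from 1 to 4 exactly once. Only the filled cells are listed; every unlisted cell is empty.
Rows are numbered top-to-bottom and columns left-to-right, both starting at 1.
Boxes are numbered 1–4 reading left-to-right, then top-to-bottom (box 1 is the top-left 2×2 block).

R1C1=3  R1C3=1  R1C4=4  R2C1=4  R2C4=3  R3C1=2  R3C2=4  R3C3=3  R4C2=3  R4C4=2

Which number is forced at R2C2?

Cell R2C2 itself could take any of {1, 2} by direct elimination.
Consider where 1 can go in box 1.
R1C2 is out (row 1 already has a 1).
So the only cell in box 1 that can hold 1 is R2C2.
Therefore R2C2 = 1.

1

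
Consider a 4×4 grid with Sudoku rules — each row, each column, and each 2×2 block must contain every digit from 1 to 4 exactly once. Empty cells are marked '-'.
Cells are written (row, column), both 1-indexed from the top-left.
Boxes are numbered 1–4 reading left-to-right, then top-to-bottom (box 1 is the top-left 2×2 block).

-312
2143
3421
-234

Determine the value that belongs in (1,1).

Row 1 already contains {1, 2, 3}.
Column 1 already contains {2, 3}.
Its 2×2 block (box 1) already contains {1, 2, 3}.
The only value from 1–4 not eliminated is 4, so (1,1) = 4.

4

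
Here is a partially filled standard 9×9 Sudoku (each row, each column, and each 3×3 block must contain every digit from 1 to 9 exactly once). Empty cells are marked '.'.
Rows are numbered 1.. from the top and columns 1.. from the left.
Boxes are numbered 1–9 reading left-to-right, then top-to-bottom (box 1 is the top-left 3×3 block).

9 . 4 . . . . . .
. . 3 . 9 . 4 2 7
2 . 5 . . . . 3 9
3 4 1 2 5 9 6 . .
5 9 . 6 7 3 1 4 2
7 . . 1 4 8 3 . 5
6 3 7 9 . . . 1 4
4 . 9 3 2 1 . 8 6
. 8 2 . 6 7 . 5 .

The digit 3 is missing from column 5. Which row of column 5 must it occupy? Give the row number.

Consider where 3 can go in column 5.
row 3, column 5 is out (row 3 already has a 3).
row 7, column 5 is out (row 7 already has a 3).
So the only cell in column 5 that can hold 3 is row 1, column 5.
That is row 1.

1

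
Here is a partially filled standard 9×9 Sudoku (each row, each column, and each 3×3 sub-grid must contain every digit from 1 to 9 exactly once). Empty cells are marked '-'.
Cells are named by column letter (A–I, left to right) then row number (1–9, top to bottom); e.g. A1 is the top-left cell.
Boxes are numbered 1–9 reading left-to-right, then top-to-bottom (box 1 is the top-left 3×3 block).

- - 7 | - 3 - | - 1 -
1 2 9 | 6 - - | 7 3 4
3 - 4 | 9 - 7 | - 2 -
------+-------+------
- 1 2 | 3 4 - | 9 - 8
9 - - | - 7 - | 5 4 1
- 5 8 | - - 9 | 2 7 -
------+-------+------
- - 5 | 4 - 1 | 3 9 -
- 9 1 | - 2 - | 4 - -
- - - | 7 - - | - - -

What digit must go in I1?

Cell I1 itself could take any of {5, 6, 9} by direct elimination.
Consider where 9 can go in box 3.
G1 is out (column G already has a 9).
G3 is out (row 3 already has a 9).
I3 is out (row 3 already has a 9).
So the only cell in box 3 that can hold 9 is I1.
Therefore I1 = 9.

9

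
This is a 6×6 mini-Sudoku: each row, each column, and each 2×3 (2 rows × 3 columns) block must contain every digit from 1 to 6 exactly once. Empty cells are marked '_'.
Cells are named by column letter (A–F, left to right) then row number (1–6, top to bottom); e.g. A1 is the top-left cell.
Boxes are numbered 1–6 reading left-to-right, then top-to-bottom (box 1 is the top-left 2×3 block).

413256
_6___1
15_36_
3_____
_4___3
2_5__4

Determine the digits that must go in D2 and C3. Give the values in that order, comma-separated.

4,4

For D2:
  Row 2 already contains {1, 6}.
  Column D already contains {2, 3}.
  Its 2×3 block (box 2) already contains {1, 2, 5, 6}.
  The only value from 1–6 not eliminated is 4, so D2 = 4.
For C3:
  Consider where 4 can go in row 3.
  F3 is out (column F already has a 4).
  So the only cell in row 3 that can hold 4 is C3.
  So C3 = 4.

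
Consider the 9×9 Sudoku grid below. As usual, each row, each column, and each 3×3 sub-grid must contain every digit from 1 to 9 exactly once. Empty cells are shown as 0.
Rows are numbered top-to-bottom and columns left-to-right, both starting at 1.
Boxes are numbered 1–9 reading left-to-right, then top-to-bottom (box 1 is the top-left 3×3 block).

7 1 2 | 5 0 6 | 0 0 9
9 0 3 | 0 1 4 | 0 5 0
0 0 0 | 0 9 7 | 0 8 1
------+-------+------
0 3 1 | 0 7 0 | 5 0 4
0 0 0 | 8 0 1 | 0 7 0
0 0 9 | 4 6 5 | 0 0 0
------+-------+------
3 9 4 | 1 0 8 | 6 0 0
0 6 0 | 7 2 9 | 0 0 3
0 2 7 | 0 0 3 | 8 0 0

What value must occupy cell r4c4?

9

Cell r4c4 itself could take any of {2, 9} by direct elimination.
Consider where 9 can go in column 4.
r2c4 is out (row 2 already has a 9).
r3c4 is out (row 3 already has a 9).
r9c4 is out (box 8 already has a 9).
So the only cell in column 4 that can hold 9 is r4c4.
Therefore r4c4 = 9.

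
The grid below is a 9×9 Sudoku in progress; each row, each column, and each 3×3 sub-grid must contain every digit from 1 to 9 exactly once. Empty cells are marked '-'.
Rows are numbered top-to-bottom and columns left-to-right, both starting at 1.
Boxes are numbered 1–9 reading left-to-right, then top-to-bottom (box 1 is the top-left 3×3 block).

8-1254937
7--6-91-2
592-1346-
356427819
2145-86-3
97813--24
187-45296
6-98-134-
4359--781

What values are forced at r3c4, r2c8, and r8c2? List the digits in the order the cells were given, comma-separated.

For r3c4:
  Row 3 already contains {1, 2, 3, 4, 5, 6, 9}.
  Column 4 already contains {1, 2, 4, 5, 6, 8, 9}.
  Its 3×3 block (box 2) already contains {1, 2, 3, 4, 5, 6, 9}.
  The only value from 1–9 not eliminated is 7, so r3c4 = 7.
For r2c8:
  Row 2 already contains {1, 2, 6, 7, 9}.
  Column 8 already contains {1, 2, 3, 4, 6, 8, 9}.
  Its 3×3 block (box 3) already contains {1, 2, 3, 4, 6, 7, 9}.
  The only value from 1–9 not eliminated is 5, so r2c8 = 5.
For r8c2:
  Row 8 already contains {1, 3, 4, 6, 8, 9}.
  Column 2 already contains {1, 3, 5, 7, 8, 9}.
  Its 3×3 block (box 7) already contains {1, 3, 4, 5, 6, 7, 8, 9}.
  The only value from 1–9 not eliminated is 2, so r8c2 = 2.

7,5,2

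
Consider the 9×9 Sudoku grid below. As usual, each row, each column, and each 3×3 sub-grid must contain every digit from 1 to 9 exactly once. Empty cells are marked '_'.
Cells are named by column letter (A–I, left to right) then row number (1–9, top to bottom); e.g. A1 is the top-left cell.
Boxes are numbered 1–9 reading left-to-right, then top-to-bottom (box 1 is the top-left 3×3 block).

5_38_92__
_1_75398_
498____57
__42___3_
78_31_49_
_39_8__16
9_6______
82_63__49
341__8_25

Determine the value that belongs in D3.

Row 3 already contains {4, 5, 7, 8, 9}.
Column D already contains {2, 3, 6, 7, 8}.
Its 3×3 block (box 2) already contains {3, 5, 7, 8, 9}.
The only value from 1–9 not eliminated is 1, so D3 = 1.

1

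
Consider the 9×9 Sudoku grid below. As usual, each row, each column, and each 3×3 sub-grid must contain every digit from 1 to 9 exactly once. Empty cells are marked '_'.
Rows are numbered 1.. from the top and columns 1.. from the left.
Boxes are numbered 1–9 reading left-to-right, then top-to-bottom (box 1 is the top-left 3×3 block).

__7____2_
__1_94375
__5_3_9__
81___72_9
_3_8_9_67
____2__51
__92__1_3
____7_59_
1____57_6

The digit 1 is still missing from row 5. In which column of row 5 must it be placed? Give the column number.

Consider where 1 can go in row 5.
row 5, column 1 is out (column 1 already has a 1).
row 5, column 3 is out (column 3 already has a 1).
row 5, column 7 is out (column 7 already has a 1).
So the only cell in row 5 that can hold 1 is row 5, column 5.
That is column 5.

5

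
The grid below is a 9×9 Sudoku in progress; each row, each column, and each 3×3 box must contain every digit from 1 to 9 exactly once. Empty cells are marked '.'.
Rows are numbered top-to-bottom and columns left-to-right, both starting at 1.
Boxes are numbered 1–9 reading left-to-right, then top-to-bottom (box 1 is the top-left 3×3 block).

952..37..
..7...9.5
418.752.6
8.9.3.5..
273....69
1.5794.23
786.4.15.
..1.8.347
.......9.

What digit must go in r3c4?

Row 3 already contains {1, 2, 4, 5, 6, 7, 8}.
Column 4 already contains {7}.
Its 3×3 block (box 2) already contains {3, 5, 7}.
The only value from 1–9 not eliminated is 9, so r3c4 = 9.

9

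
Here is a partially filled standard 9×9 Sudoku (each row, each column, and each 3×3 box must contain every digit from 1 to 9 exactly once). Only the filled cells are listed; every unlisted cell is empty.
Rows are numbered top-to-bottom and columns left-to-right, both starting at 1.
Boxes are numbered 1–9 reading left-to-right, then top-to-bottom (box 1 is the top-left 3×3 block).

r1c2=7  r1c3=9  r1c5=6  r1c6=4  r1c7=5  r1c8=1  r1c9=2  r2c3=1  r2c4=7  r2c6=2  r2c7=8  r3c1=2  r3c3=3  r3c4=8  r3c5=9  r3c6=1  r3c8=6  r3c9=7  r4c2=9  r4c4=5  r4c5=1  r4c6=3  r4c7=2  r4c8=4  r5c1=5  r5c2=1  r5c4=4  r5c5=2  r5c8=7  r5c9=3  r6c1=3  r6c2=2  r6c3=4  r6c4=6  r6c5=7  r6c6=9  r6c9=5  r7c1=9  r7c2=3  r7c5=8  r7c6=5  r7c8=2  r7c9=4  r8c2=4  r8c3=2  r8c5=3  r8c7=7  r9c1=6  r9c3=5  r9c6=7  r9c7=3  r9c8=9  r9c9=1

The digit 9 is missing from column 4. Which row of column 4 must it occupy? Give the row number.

8

Consider where 9 can go in column 4.
r1c4 is out (row 1 already has a 9).
r7c4 is out (row 7 already has a 9).
r9c4 is out (row 9 already has a 9).
So the only cell in column 4 that can hold 9 is r8c4.
That is row 8.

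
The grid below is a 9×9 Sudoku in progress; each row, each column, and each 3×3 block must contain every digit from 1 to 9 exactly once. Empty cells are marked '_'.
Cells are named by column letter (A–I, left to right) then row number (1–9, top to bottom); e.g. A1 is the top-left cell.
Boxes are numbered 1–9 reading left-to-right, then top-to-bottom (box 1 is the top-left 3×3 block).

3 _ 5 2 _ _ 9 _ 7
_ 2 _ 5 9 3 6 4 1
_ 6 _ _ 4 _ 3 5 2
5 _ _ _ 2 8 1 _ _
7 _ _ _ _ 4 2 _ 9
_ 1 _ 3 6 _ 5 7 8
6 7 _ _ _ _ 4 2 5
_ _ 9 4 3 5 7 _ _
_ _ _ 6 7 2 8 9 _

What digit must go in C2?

Cell C2 itself could take any of {7, 8} by direct elimination.
Consider where 7 can go in row 2.
A2 is out (column A already has a 7).
So the only cell in row 2 that can hold 7 is C2.
Therefore C2 = 7.

7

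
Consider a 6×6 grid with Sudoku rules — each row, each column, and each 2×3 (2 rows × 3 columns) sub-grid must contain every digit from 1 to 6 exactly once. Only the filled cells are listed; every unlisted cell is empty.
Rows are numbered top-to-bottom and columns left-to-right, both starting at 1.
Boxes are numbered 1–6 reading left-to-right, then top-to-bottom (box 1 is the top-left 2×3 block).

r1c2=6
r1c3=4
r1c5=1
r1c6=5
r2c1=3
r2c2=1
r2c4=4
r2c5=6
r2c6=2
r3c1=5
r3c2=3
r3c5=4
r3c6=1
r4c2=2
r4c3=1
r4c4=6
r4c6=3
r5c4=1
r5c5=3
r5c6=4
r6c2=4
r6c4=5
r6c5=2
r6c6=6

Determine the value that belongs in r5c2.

Row 5 already contains {1, 3, 4}.
Column 2 already contains {1, 2, 3, 4, 6}.
Its 2×3 block (box 5) already contains {4}.
The only value from 1–6 not eliminated is 5, so r5c2 = 5.

5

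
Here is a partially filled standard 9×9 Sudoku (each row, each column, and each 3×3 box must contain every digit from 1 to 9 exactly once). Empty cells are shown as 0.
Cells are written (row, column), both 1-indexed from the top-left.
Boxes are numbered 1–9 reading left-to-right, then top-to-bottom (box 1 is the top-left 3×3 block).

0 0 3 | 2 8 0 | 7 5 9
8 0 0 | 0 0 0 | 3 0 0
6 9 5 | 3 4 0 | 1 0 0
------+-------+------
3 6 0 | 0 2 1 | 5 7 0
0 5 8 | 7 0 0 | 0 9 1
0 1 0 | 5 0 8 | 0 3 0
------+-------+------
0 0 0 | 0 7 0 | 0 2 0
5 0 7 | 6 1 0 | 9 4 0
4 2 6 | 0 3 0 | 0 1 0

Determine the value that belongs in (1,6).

6

Row 1 already contains {2, 3, 5, 7, 8, 9}.
Column 6 already contains {1, 8}.
Its 3×3 block (box 2) already contains {2, 3, 4, 8}.
The only value from 1–9 not eliminated is 6, so (1,6) = 6.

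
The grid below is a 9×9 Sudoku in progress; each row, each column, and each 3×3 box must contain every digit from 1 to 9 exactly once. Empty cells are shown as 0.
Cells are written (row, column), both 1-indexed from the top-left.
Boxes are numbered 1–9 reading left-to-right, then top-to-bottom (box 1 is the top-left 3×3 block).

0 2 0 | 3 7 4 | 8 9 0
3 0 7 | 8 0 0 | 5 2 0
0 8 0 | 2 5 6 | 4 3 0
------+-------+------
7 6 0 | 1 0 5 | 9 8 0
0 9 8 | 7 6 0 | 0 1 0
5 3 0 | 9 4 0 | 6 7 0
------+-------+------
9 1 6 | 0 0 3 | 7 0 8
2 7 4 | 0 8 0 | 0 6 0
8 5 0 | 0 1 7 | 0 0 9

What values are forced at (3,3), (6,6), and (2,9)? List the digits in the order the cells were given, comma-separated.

9,8,6

For (3,3):
  Consider where 9 can go in row 3.
  (3,1) is out (column 1 already has a 9).
  (3,9) is out (column 9 already has a 9).
  So the only cell in row 3 that can hold 9 is (3,3).
  So (3,3) = 9.
For (6,6):
  Consider where 8 can go in box 5.
  (4,5) is out (row 4 already has a 8).
  (5,6) is out (row 5 already has a 8).
  So the only cell in box 5 that can hold 8 is (6,6).
  So (6,6) = 8.
For (2,9):
  Consider where 6 can go in row 2.
  (2,2) is out (column 2 already has a 6).
  (2,5) is out (column 5 already has a 6).
  (2,6) is out (column 6 already has a 6).
  So the only cell in row 2 that can hold 6 is (2,9).
  So (2,9) = 6.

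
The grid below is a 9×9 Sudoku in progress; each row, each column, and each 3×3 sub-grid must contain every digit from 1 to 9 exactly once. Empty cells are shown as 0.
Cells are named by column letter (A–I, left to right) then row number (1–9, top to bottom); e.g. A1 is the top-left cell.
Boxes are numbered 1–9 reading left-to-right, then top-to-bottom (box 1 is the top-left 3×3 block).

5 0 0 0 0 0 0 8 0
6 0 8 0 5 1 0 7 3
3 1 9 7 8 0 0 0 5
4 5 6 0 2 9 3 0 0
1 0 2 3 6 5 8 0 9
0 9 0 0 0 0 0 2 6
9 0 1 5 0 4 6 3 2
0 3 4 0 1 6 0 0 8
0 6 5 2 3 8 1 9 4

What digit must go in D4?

8

Cell D4 itself could take any of {1, 8} by direct elimination.
Consider where 8 can go in row 4.
H4 is out (column H already has a 8).
I4 is out (column I already has a 8).
So the only cell in row 4 that can hold 8 is D4.
Therefore D4 = 8.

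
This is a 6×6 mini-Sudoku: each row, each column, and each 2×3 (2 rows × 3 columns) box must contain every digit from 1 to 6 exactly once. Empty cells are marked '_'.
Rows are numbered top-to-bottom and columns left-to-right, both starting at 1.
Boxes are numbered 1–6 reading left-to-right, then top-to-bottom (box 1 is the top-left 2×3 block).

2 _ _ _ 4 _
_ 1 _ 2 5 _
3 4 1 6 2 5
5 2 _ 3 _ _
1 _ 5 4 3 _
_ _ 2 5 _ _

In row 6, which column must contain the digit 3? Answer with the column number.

2

Consider where 3 can go in row 6.
r6c1 is out (column 1 already has a 3).
r6c5 is out (column 5 already has a 3).
r6c6 is out (box 6 already has a 3).
So the only cell in row 6 that can hold 3 is r6c2.
That is column 2.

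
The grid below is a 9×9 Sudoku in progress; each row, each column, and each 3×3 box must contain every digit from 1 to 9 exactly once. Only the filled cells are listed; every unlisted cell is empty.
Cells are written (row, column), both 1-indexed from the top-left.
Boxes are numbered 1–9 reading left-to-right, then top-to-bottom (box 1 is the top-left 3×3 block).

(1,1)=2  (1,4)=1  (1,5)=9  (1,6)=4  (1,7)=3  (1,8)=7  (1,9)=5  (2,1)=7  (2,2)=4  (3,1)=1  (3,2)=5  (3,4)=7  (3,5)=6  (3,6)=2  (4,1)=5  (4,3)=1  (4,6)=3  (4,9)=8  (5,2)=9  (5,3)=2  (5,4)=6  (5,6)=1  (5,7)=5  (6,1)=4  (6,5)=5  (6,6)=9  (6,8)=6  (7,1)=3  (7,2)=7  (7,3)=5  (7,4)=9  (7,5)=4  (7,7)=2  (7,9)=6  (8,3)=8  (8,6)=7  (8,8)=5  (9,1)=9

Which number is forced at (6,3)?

Cell (6,3) itself could take any of {3, 7} by direct elimination.
Consider where 7 can go in box 4.
(4,2) is out (column 2 already has a 7).
(5,1) is out (column 1 already has a 7).
(6,2) is out (column 2 already has a 7).
So the only cell in box 4 that can hold 7 is (6,3).
Therefore (6,3) = 7.

7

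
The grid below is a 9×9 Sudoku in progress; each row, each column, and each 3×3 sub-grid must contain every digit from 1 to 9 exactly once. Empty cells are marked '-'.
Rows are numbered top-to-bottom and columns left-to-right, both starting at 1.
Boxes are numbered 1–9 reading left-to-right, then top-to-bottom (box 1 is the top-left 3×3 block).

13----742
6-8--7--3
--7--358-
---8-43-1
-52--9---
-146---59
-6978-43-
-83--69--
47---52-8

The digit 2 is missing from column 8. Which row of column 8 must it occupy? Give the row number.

Consider where 2 can go in column 8.
r2c8 is out (box 3 already has a 2).
r5c8 is out (row 5 already has a 2).
r8c8 is out (box 9 already has a 2).
r9c8 is out (row 9 already has a 2).
So the only cell in column 8 that can hold 2 is r4c8.
That is row 4.

4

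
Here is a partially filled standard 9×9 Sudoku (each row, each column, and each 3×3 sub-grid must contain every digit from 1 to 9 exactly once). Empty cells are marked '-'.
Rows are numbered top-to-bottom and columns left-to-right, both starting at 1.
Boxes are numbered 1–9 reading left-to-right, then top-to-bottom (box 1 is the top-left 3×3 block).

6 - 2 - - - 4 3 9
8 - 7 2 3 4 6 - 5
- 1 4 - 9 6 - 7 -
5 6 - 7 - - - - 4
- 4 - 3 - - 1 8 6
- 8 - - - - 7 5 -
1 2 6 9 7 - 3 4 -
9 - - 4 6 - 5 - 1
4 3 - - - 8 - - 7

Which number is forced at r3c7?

Cell r3c7 itself could take any of {2, 8} by direct elimination.
Consider where 8 can go in column 7.
r4c7 is out (box 6 already has a 8).
r9c7 is out (row 9 already has a 8).
So the only cell in column 7 that can hold 8 is r3c7.
Therefore r3c7 = 8.

8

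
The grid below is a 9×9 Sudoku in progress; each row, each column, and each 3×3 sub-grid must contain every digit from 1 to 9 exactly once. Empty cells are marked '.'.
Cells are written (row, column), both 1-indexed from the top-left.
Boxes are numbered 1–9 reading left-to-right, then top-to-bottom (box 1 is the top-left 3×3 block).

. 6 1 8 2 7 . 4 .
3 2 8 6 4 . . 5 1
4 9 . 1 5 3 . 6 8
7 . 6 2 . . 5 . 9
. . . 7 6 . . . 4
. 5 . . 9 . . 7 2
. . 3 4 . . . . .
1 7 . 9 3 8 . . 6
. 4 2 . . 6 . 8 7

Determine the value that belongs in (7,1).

Cell (7,1) itself could take any of {5, 6, 8, 9} by direct elimination.
Consider where 6 can go in row 7.
(7,2) is out (column 2 already has a 6). (7,5) is out (column 5 already has a 6). (7,6) is out (column 6 already has a 6). (7,7) is out (box 9 already has a 6). The remaining empty cells in row 7 are similarly blocked.
So the only cell in row 7 that can hold 6 is (7,1).
Therefore (7,1) = 6.

6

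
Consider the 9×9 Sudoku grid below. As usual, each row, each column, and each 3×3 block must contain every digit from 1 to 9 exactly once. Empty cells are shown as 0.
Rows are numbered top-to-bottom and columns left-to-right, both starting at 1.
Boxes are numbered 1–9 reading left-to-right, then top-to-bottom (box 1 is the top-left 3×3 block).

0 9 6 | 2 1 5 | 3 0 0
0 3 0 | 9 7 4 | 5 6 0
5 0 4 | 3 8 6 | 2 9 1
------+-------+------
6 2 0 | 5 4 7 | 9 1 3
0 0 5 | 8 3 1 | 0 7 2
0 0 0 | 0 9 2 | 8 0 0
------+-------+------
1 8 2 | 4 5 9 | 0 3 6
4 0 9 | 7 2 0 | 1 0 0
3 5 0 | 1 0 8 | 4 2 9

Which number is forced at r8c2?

Row 8 already contains {1, 2, 4, 7, 9}.
Column 2 already contains {2, 3, 5, 8, 9}.
Its 3×3 block (box 7) already contains {1, 2, 3, 4, 5, 8, 9}.
The only value from 1–9 not eliminated is 6, so r8c2 = 6.

6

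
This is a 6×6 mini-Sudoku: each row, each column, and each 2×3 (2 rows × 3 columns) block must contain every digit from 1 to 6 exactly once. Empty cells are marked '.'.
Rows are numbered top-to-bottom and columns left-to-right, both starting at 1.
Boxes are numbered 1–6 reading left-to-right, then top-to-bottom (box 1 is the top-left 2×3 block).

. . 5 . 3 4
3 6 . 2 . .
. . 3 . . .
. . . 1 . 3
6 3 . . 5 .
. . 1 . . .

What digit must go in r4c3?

Cell r4c3 itself could take any of {2, 4, 6} by direct elimination.
Consider where 6 can go in box 3.
r3c1 is out (column 1 already has a 6).
r3c2 is out (column 2 already has a 6).
r4c1 is out (column 1 already has a 6).
r4c2 is out (column 2 already has a 6).
So the only cell in box 3 that can hold 6 is r4c3.
Therefore r4c3 = 6.

6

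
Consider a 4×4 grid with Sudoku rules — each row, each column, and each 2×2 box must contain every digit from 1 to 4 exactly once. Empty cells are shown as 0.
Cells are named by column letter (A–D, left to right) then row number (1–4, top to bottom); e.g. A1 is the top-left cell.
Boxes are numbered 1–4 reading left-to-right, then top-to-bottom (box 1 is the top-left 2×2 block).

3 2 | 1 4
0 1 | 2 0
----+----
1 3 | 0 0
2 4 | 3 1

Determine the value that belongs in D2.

Row 2 already contains {1, 2}.
Column D already contains {1, 4}.
Its 2×2 block (box 2) already contains {1, 2, 4}.
The only value from 1–4 not eliminated is 3, so D2 = 3.

3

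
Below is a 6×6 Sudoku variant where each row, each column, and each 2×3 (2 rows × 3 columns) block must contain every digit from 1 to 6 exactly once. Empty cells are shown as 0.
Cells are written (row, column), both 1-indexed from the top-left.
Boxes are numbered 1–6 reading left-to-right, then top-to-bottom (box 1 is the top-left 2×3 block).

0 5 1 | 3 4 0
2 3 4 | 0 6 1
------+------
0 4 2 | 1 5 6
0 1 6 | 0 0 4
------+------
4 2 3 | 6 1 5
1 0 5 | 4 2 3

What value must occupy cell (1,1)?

6

Row 1 already contains {1, 3, 4, 5}.
Column 1 already contains {1, 2, 4}.
Its 2×3 block (box 1) already contains {1, 2, 3, 4, 5}.
The only value from 1–6 not eliminated is 6, so (1,1) = 6.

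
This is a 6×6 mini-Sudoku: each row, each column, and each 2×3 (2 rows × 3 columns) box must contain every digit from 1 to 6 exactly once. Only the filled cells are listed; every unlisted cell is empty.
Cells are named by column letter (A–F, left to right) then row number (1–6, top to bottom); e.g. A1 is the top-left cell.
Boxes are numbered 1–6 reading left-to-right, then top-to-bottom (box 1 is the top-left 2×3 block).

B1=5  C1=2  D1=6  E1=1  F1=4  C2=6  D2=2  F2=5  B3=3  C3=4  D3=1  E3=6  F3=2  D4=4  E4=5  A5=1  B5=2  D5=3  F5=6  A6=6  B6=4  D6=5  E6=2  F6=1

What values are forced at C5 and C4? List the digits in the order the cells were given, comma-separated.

5,1

For C5:
  Row 5 already contains {1, 2, 3, 6}.
  Column C already contains {2, 4, 6}.
  Its 2×3 block (box 5) already contains {1, 2, 4, 6}.
  The only value from 1–6 not eliminated is 5, so C5 = 5.
For C4:
  Row 4 already contains {4, 5}.
  Column C already contains {2, 4, 6}.
  Its 2×3 block (box 3) already contains {3, 4}.
  The only value from 1–6 not eliminated is 1, so C4 = 1.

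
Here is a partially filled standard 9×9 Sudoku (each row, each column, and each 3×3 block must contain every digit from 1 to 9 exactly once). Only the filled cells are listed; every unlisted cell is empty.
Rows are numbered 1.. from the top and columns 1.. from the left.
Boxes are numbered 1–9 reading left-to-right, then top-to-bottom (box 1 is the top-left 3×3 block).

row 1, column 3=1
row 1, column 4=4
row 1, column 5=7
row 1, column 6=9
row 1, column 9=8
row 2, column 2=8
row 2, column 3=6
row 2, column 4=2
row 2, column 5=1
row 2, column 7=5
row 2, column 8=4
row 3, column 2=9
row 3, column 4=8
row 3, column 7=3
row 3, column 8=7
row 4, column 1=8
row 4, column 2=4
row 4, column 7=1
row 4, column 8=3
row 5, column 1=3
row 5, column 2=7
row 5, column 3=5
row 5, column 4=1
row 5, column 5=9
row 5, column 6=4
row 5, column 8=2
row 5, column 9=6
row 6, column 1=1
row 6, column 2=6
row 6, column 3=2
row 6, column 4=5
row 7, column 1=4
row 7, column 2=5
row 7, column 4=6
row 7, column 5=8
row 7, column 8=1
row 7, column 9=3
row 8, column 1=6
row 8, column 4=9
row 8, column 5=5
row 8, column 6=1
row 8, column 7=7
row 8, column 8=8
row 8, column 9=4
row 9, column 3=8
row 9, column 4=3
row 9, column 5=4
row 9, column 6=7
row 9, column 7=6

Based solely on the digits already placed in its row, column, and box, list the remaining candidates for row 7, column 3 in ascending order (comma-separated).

7,9

Row 7 already contains {1, 3, 4, 5, 6, 8}.
Column 3 already contains {1, 2, 5, 6, 8}.
Its 3×3 block (box 7) already contains {4, 5, 6, 8}.
Removing those from 1–9 leaves {7, 9} as the candidates for row 7, column 3.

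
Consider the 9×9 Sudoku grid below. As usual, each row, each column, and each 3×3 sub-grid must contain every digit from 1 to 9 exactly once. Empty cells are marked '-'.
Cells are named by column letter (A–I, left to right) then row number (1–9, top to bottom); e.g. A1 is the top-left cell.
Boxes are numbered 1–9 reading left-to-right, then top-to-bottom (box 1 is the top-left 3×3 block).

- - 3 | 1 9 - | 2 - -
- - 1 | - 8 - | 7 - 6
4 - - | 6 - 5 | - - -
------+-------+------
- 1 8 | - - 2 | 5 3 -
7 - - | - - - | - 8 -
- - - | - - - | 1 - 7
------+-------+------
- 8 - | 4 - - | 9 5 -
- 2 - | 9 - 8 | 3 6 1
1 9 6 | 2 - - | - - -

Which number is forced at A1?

8

Cell A1 itself could take any of {5, 6, 8} by direct elimination.
Consider where 8 can go in column A.
A2 is out (row 2 already has a 8).
A4 is out (row 4 already has a 8).
A6 is out (box 4 already has a 8).
A7 is out (row 7 already has a 8).
A8 is out (row 8 already has a 8).
So the only cell in column A that can hold 8 is A1.
Therefore A1 = 8.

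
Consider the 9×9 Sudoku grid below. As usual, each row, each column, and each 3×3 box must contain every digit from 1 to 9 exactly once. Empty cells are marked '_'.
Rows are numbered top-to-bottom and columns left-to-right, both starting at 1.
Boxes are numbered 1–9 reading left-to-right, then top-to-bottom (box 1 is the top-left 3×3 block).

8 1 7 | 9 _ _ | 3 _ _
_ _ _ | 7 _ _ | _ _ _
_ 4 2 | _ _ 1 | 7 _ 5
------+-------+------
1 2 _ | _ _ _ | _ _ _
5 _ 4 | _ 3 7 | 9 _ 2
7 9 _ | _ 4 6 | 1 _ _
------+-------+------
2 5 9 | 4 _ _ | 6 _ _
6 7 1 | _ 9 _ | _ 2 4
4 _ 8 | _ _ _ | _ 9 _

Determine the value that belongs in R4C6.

Cell R4C6 itself could take any of {5, 8, 9} by direct elimination.
Consider where 9 can go in row 4.
R4C3 is out (column 3 already has a 9). R4C4 is out (column 4 already has a 9). R4C5 is out (column 5 already has a 9). R4C7 is out (column 7 already has a 9). The remaining empty cells in row 4 are similarly blocked.
So the only cell in row 4 that can hold 9 is R4C6.
Therefore R4C6 = 9.

9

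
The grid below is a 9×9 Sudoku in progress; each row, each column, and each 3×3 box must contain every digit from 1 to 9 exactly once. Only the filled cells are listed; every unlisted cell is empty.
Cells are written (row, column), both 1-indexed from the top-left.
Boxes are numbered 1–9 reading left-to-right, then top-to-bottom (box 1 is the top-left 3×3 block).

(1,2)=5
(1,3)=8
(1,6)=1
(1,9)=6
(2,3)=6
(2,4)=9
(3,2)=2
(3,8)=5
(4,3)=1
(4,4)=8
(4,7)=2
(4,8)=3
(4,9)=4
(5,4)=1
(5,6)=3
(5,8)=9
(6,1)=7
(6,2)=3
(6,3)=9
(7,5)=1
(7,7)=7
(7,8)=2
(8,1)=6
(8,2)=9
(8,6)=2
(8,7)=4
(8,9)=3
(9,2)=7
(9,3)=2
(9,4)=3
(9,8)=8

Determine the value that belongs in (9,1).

1

Cell (9,1) itself could take any of {1, 4, 5} by direct elimination.
Consider where 1 can go in box 7.
(7,1) is out (row 7 already has a 1).
(7,2) is out (row 7 already has a 1).
(7,3) is out (row 7 already has a 1).
(8,3) is out (column 3 already has a 1).
So the only cell in box 7 that can hold 1 is (9,1).
Therefore (9,1) = 1.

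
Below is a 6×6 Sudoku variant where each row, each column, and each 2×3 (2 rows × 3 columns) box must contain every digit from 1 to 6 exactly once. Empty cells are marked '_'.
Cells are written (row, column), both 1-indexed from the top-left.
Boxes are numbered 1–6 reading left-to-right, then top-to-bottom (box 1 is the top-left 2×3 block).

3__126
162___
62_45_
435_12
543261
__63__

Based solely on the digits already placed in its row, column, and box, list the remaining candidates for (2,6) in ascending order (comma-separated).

3,4,5

Row 2 already contains {1, 2, 6}.
Column 6 already contains {1, 2, 6}.
Its 2×3 block (box 2) already contains {1, 2, 6}.
Removing those from 1–6 leaves {3, 4, 5} as the candidates for (2,6).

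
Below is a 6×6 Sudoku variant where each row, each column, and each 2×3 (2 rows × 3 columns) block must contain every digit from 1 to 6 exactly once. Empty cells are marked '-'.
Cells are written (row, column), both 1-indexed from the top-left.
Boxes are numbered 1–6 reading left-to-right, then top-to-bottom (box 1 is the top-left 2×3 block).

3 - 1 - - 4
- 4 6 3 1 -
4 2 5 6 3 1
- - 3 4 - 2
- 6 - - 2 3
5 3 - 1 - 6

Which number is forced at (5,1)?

Row 5 already contains {2, 3, 6}.
Column 1 already contains {3, 4, 5}.
Its 2×3 block (box 5) already contains {3, 5, 6}.
The only value from 1–6 not eliminated is 1, so (5,1) = 1.

1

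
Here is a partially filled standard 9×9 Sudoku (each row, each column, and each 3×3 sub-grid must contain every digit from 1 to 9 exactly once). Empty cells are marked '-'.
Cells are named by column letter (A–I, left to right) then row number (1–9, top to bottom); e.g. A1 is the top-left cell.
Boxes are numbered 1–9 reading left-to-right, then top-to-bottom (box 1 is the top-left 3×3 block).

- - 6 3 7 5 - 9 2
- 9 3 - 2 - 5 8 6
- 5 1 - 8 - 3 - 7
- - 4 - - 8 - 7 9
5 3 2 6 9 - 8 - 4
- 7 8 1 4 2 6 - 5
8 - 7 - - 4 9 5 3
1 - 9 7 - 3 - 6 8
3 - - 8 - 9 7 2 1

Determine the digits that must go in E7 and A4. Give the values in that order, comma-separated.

For E7:
  Consider where 1 can go in row 7.
  B7 is out (box 7 already has a 1).
  D7 is out (column D already has a 1).
  So the only cell in row 7 that can hold 1 is E7.
  So E7 = 1.
For A4:
  Row 4 already contains {4, 7, 8, 9}.
  Column A already contains {1, 3, 5, 8}.
  Its 3×3 block (box 4) already contains {2, 3, 4, 5, 7, 8}.
  The only value from 1–9 not eliminated is 6, so A4 = 6.

1,6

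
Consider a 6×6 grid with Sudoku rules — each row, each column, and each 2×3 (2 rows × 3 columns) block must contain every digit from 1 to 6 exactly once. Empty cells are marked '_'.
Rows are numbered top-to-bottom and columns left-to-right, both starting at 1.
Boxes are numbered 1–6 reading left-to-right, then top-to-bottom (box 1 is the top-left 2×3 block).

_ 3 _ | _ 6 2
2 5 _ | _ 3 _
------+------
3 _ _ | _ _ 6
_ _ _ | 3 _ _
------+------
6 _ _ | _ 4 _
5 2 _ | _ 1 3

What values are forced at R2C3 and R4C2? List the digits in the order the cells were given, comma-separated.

For R2C3:
  Consider where 6 can go in box 1.
  R1C1 is out (row 1 already has a 6).
  R1C3 is out (row 1 already has a 6).
  So the only cell in box 1 that can hold 6 is R2C3.
  So R2C3 = 6.
For R4C2:
  Consider where 6 can go in column 2.
  R3C2 is out (row 3 already has a 6).
  R5C2 is out (row 5 already has a 6).
  So the only cell in column 2 that can hold 6 is R4C2.
  So R4C2 = 6.

6,6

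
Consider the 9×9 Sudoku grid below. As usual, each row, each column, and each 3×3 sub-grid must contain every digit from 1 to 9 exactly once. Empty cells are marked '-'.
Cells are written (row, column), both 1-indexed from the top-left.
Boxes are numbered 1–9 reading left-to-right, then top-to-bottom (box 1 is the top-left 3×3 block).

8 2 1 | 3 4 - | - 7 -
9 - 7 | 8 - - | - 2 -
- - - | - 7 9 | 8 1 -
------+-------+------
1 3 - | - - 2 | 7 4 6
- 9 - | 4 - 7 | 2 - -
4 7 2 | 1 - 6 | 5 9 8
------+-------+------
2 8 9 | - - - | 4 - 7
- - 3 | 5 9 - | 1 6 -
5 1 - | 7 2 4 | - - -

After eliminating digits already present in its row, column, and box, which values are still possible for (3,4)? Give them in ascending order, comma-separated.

2,6

Row 3 already contains {1, 7, 8, 9}.
Column 4 already contains {1, 3, 4, 5, 7, 8}.
Its 3×3 block (box 2) already contains {3, 4, 7, 8, 9}.
Removing those from 1–9 leaves {2, 6} as the candidates for (3,4).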